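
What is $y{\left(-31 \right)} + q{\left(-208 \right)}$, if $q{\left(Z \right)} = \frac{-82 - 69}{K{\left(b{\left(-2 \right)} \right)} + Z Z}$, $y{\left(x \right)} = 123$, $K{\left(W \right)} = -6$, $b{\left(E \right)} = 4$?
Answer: $\frac{5320583}{43258} \approx 123.0$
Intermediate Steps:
$q{\left(Z \right)} = - \frac{151}{-6 + Z^{2}}$ ($q{\left(Z \right)} = \frac{-82 - 69}{-6 + Z Z} = - \frac{151}{-6 + Z^{2}}$)
$y{\left(-31 \right)} + q{\left(-208 \right)} = 123 - \frac{151}{-6 + \left(-208\right)^{2}} = 123 - \frac{151}{-6 + 43264} = 123 - \frac{151}{43258} = \frac{5320583}{43258}$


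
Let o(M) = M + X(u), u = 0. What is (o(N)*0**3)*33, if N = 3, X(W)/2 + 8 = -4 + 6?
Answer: 0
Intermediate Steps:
X(W) = -12 (X(W) = -16 + 2*(-4 + 6) = -16 + 2*2 = -16 + 4 = -12)
o(M) = -12 + M (o(M) = M - 12 = -12 + M)
(o(N)*0**3)*33 = ((-12 + 3)*0**3)*33 = -9*0*33 = 0*33 = 0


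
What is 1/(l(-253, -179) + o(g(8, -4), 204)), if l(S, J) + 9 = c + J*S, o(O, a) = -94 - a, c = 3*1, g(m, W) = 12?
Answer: 1/44983 ≈ 2.2231e-5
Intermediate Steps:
c = 3
l(S, J) = -6 + J*S (l(S, J) = -9 + (3 + J*S) = -6 + J*S)
1/(l(-253, -179) + o(g(8, -4), 204)) = 1/((-6 - 179*(-253)) + (-94 - 1*204)) = 1/((-6 + 45287) + (-94 - 204)) = 1/(45281 - 298) = 1/44983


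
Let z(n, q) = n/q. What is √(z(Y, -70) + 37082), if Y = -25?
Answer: √7268142/14 ≈ 192.57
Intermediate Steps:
√(z(Y, -70) + 37082) = √(-25/(-70) + 37082) = √(-25*(-1/70) + 37082) = √(5/14 + 37082) = √(519153/14) = √7268142/14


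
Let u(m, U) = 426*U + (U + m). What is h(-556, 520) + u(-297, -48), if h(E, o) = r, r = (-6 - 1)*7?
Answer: -20842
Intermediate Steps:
u(m, U) = m + 427*U
r = -49 (r = -7*7 = -49)
h(E, o) = -49
h(-556, 520) + u(-297, -48) = -49 + (-297 + 427*(-48)) = -49 + (-297 - 20496) = -49 - 20793 = -20842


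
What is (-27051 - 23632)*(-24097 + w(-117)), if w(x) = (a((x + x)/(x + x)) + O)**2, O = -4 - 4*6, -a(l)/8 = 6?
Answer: 928563243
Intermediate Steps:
a(l) = -48 (a(l) = -8*6 = -48)
O = -28 (O = -4 - 24 = -28)
w(x) = 5776 (w(x) = (-48 - 28)**2 = (-76)**2 = 5776)
(-27051 - 23632)*(-24097 + w(-117)) = (-27051 - 23632)*(-24097 + 5776) = -50683*(-18321) = 928563243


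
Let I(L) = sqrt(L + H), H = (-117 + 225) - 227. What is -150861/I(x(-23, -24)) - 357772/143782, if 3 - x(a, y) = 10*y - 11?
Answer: -178886/71891 - 50287*sqrt(15)/15 ≈ -12987.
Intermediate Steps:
H = -119 (H = 108 - 227 = -119)
x(a, y) = 14 - 10*y (x(a, y) = 3 - (10*y - 11) = 3 - (-11 + 10*y) = 3 + (11 - 10*y) = 14 - 10*y)
I(L) = sqrt(-119 + L) (I(L) = sqrt(L - 119) = sqrt(-119 + L))
-150861/I(x(-23, -24)) - 357772/143782 = -150861/sqrt(-119 + (14 - 10*(-24))) - 357772/143782 = -150861/sqrt(-119 + (14 + 240)) - 357772*1/143782 = -150861/sqrt(-119 + 254) - 178886/71891 = -150861*sqrt(15)/45 - 178886/71891 = -50287*sqrt(15)/15 - 178886/71891 = -178886/71891 - 50287*sqrt(15)/15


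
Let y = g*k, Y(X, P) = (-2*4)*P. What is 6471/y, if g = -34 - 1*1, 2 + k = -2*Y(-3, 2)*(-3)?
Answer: 6471/3430 ≈ 1.8866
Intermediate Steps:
Y(X, P) = -8*P
k = -98 (k = -2 - (-16)*2*(-3) = -2 - 2*(-16)*(-3) = -2 + 32*(-3) = -2 - 96 = -98)
g = -35 (g = -34 - 1 = -35)
y = 3430 (y = -35*(-98) = 3430)
6471/y = 6471/3430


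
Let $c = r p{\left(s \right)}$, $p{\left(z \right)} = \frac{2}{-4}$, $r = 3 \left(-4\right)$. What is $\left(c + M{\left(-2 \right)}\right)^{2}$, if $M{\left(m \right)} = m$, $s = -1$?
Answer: $16$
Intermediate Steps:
$r = -12$
$p{\left(z \right)} = - \frac{1}{2}$ ($p{\left(z \right)} = 2 \left(- \frac{1}{4}\right) = - \frac{1}{2}$)
$c = 6$ ($c = \left(-12\right) \left(- \frac{1}{2}\right) = 6$)
$\left(c + M{\left(-2 \right)}\right)^{2} = \left(6 - 2\right)^{2} = 4^{2} = 16$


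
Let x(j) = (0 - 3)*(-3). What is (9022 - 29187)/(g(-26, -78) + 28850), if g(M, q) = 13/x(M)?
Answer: -181485/259663 ≈ -0.69893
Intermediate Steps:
x(j) = 9 (x(j) = -3*(-3) = 9)
g(M, q) = 13/9
(9022 - 29187)/(g(-26, -78) + 28850) = (9022 - 29187)/(13/9 + 28850) = -20165/259663/9 = -20165*9/259663 = -181485/259663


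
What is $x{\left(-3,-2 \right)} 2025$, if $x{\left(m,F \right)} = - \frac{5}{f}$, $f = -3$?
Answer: $3375$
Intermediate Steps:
$x{\left(m,F \right)} = \frac{5}{3}$ ($x{\left(m,F \right)} = - \frac{5}{-3} = \left(-5\right) \left(- \frac{1}{3}\right) = \frac{5}{3}$)
$x{\left(-3,-2 \right)} 2025 = \frac{5}{3} \cdot 2025 = 3375$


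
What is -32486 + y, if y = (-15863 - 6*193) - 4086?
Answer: -53593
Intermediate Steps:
y = -21107 (y = (-15863 - 1158) - 4086 = -17021 - 4086 = -21107)
-32486 + y = -32486 - 21107 = -53593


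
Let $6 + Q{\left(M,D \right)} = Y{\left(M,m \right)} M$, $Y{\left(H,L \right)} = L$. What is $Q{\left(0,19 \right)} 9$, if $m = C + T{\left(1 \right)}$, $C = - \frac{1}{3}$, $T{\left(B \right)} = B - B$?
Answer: $-54$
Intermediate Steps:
$T{\left(B \right)} = 0$
$C = - \frac{1}{3}$ ($C = \left(-1\right) \frac{1}{3} = - \frac{1}{3} \approx -0.33333$)
$m = - \frac{1}{3}$ ($m = - \frac{1}{3} + 0 = - \frac{1}{3} \approx -0.33333$)
$Q{\left(M,D \right)} = -6 - \frac{M}{3}$
$Q{\left(0,19 \right)} 9 = \left(-6 - 0\right) 9 = \left(-6 + 0\right) 9 = \left(-6\right) 9 = -54$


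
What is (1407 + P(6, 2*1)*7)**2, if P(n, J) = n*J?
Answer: 2223081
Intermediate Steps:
P(n, J) = J*n
(1407 + P(6, 2*1)*7)**2 = (1407 + ((2*1)*6)*7)**2 = (1407 + (2*6)*7)**2 = (1407 + 12*7)**2 = (1407 + 84)**2 = 1491**2 = 2223081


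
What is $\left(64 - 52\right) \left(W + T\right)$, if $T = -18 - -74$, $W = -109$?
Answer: $-636$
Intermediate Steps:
$T = 56$ ($T = -18 + 74 = 56$)
$\left(64 - 52\right) \left(W + T\right) = \left(64 - 52\right) \left(-109 + 56\right) = 12 \left(-53\right) = -636$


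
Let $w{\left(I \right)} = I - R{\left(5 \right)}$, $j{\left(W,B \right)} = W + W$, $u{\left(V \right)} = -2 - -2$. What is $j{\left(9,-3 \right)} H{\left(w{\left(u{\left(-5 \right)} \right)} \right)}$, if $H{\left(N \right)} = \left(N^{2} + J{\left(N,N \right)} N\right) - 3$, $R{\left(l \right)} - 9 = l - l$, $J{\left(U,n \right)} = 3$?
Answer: $918$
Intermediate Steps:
$u{\left(V \right)} = 0$ ($u{\left(V \right)} = -2 + 2 = 0$)
$R{\left(l \right)} = 9$ ($R{\left(l \right)} = 9 + \left(l - l\right) = 9 + 0 = 9$)
$j{\left(W,B \right)} = 2 W$
$w{\left(I \right)} = -9 + I$ ($w{\left(I \right)} = I - 9 = -9 + I$)
$H{\left(N \right)} = -3 + N^{2} + 3 N$ ($H{\left(N \right)} = \left(N^{2} + 3 N\right) - 3 = -3 + N^{2} + 3 N$)
$j{\left(9,-3 \right)} H{\left(w{\left(u{\left(-5 \right)} \right)} \right)} = 2 \cdot 9 \left(-3 + \left(-9 + 0\right)^{2} + 3 \left(-9 + 0\right)\right) = 18 \left(-3 + \left(-9\right)^{2} + 3 \left(-9\right)\right) = 18 \left(-3 + 81 - 27\right) = 18 \cdot 51 = 918$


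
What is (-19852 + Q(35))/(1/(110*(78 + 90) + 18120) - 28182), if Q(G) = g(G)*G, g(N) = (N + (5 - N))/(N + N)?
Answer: 726491700/1031461199 ≈ 0.70433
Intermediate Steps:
g(N) = 5/(2*N) (g(N) = 5/((2*N)) = 5*(1/(2*N)) = 5/(2*N))
Q(G) = 5/2 (Q(G) = (5/(2*G))*G = 5/2)
(-19852 + Q(35))/(1/(110*(78 + 90) + 18120) - 28182) = (-19852 + 5/2)/(1/(110*(78 + 90) + 18120) - 28182) = -39699/(2*(1/(110*168 + 18120) - 28182)) = -39699/(2*(1/(18480 + 18120) - 28182)) = -39699/(2*(1/36600 - 28182)) = -39699/(2*(-1031461199/36600)) = -39699/2*(-36600/1031461199) = 726491700/1031461199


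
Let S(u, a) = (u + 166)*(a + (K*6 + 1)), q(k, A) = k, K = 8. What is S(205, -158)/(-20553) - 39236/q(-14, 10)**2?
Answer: -199622866/1007097 ≈ -198.22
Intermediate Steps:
S(u, a) = (49 + a)*(166 + u) (S(u, a) = (u + 166)*(a + (8*6 + 1)) = (166 + u)*(a + (48 + 1)) = (166 + u)*(a + 49) = (166 + u)*(49 + a) = (49 + a)*(166 + u))
S(205, -158)/(-20553) - 39236/q(-14, 10)**2 = (8134 + 49*205 + 166*(-158) - 158*205)/(-20553) - 39236/((-14)**2) = (8134 + 10045 - 26228 - 32390)*(-1/20553) - 39236/196 = -40439*(-1/20553) - 39236*1/196 = 40439/20553 - 9809/49 = -199622866/1007097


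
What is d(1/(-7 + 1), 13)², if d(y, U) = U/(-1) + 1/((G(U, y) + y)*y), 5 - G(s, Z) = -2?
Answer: 323761/1681 ≈ 192.60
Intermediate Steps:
G(s, Z) = 7 (G(s, Z) = 5 - 1*(-2) = 5 + 2 = 7)
d(y, U) = -U + 1/(y*(7 + y)) (d(y, U) = U/(-1) + 1/((7 + y)*y) = U*(-1) + 1/(y*(7 + y)) = -U + 1/(y*(7 + y)))
d(1/(-7 + 1), 13)² = ((1 - 1*13*(1/(-7 + 1))² - 7*13/(-7 + 1))/((1/(-7 + 1))*(7 + 1/(-7 + 1))))² = ((1 - 1*13*(1/(-6))² - 7*13/(-6))/((1/(-6))*(7 + 1/(-6))))² = ((1 - 1*13*(-⅙)² - 7*13*(-⅙))/((-⅙)*(7 - ⅙)))² = (-6*(1 - 1*13*1/36 + 91/6)/41/6)² = (-6*6/41*(1 - 13/36 + 91/6))² = (-6*6/41*569/36)² = (-569/41)² = 323761/1681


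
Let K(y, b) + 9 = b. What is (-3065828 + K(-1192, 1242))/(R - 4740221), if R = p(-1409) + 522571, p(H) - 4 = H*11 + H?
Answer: 3064595/4234554 ≈ 0.72371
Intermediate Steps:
p(H) = 4 + 12*H (p(H) = 4 + (H*11 + H) = 4 + (11*H + H) = 4 + 12*H)
K(y, b) = -9 + b
R = 505667 (R = (4 + 12*(-1409)) + 522571 = (4 - 16908) + 522571 = -16904 + 522571 = 505667)
(-3065828 + K(-1192, 1242))/(R - 4740221) = (-3065828 + (-9 + 1242))/(505667 - 4740221) = (-3065828 + 1233)/(-4234554) = -3064595*(-1/4234554) = 3064595/4234554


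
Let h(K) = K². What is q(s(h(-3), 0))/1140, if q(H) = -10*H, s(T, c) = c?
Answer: 0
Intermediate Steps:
q(s(h(-3), 0))/1140 = -10*0/1140 = 0*(1/1140) = 0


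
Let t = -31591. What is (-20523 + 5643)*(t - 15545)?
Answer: 701383680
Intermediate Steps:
(-20523 + 5643)*(t - 15545) = (-20523 + 5643)*(-31591 - 15545) = -14880*(-47136) = 701383680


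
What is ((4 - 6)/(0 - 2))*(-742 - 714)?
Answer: -1456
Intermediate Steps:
((4 - 6)/(0 - 2))*(-742 - 714) = -2/(-2)*(-1456) = -2*(-½)*(-1456) = 1*(-1456) = -1456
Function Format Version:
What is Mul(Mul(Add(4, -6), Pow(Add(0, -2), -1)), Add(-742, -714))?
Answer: -1456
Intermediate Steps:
Mul(Mul(Add(4, -6), Pow(Add(0, -2), -1)), Add(-742, -714)) = Mul(Mul(-2, Pow(-2, -1)), -1456) = Mul(Mul(-2, Rational(-1, 2)), -1456) = Mul(1, -1456) = -1456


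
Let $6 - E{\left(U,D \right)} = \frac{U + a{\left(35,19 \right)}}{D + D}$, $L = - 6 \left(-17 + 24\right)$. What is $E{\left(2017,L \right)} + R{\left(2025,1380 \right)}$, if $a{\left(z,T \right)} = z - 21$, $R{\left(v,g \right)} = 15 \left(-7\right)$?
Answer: $- \frac{2095}{28} \approx -74.821$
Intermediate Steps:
$R{\left(v,g \right)} = -105$
$L = -42$ ($L = \left(-6\right) 7 = -42$)
$a{\left(z,T \right)} = -21 + z$
$E{\left(U,D \right)} = 6 - \frac{14 + U}{2 D}$ ($E{\left(U,D \right)} = 6 - \frac{U + \left(-21 + 35\right)}{D + D} = 6 - \frac{U + 14}{2 D} = 6 - \left(14 + U\right) \frac{1}{2 D} = 6 - \frac{14 + U}{2 D}$)
$E{\left(2017,L \right)} + R{\left(2025,1380 \right)} = \frac{-14 - 2017 + 12 \left(-42\right)}{2 \left(-42\right)} - 105 = \frac{1}{2} \left(- \frac{1}{42}\right) \left(-14 - 2017 - 504\right) - 105 = \frac{1}{2} \left(- \frac{1}{42}\right) \left(-2535\right) - 105 = \frac{845}{28} - 105 = - \frac{2095}{28}$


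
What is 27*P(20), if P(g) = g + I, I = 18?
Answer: 1026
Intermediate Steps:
P(g) = 18 + g (P(g) = g + 18 = 18 + g)
27*P(20) = 27*(18 + 20) = 27*38 = 1026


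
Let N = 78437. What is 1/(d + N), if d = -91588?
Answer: -1/13151 ≈ -7.6040e-5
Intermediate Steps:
1/(d + N) = 1/(-91588 + 78437) = 1/(-13151) = -1/13151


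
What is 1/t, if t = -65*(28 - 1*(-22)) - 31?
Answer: -1/3281 ≈ -0.00030479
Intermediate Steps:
t = -3281 (t = -65*(28 + 22) - 31 = -65*50 - 31 = -3250 - 31 = -3281)
1/t = 1/(-3281) = -1/3281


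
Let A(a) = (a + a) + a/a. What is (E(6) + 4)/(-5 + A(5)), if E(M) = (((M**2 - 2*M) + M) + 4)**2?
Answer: 580/3 ≈ 193.33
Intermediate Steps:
A(a) = 1 + 2*a (A(a) = 2*a + 1 = 1 + 2*a)
E(M) = (4 + M**2 - M)**2 (E(M) = ((M**2 - M) + 4)**2 = (4 + M**2 - M)**2)
(E(6) + 4)/(-5 + A(5)) = ((4 + 6**2 - 1*6)**2 + 4)/(-5 + (1 + 2*5)) = ((4 + 36 - 6)**2 + 4)/(-5 + (1 + 10)) = (34**2 + 4)/(-5 + 11) = (1156 + 4)/6 = 1160*(1/6) = 580/3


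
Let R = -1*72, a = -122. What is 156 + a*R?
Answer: 8940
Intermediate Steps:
R = -72
156 + a*R = 156 - 122*(-72) = 156 + 8784 = 8940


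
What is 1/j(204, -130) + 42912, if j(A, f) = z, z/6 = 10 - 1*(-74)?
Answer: 21627649/504 ≈ 42912.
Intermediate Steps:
z = 504 (z = 6*(10 - 1*(-74)) = 6*(10 + 74) = 6*84 = 504)
j(A, f) = 504
1/j(204, -130) + 42912 = 1/504 + 42912 = 21627649/504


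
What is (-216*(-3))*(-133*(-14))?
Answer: 1206576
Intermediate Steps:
(-216*(-3))*(-133*(-14)) = -27*(-24)*1862 = 648*1862 = 1206576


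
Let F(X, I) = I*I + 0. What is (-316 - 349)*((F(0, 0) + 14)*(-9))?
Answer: 83790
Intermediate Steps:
F(X, I) = I² (F(X, I) = I² + 0 = I²)
(-316 - 349)*((F(0, 0) + 14)*(-9)) = (-316 - 349)*((0² + 14)*(-9)) = -665*(0 + 14)*(-9) = -9310*(-9) = -665*(-126) = 83790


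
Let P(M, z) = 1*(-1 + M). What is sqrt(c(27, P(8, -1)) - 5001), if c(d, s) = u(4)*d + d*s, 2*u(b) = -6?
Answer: I*sqrt(4893) ≈ 69.95*I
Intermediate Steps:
u(b) = -3 (u(b) = (1/2)*(-6) = -3)
P(M, z) = -1 + M
c(d, s) = -3*d + d*s
sqrt(c(27, P(8, -1)) - 5001) = sqrt(27*(-3 + (-1 + 8)) - 5001) = sqrt(27*(-3 + 7) - 5001) = sqrt(27*4 - 5001) = sqrt(108 - 5001) = sqrt(-4893) = I*sqrt(4893)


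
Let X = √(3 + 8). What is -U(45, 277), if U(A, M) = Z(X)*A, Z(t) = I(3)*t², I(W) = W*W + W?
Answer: -5940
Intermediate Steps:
I(W) = W + W² (I(W) = W² + W = W + W²)
X = √11 ≈ 3.3166
Z(t) = 12*t² (Z(t) = (3*(1 + 3))*t² = (3*4)*t² = 12*t²)
U(A, M) = 132*A (U(A, M) = (12*(√11)²)*A = (12*11)*A = 132*A)
-U(45, 277) = -132*45 = -1*5940 = -5940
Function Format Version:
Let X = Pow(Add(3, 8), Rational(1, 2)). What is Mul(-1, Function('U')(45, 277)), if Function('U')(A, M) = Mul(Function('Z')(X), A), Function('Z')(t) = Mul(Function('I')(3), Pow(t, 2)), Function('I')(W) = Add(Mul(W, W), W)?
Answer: -5940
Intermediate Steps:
Function('I')(W) = Add(W, Pow(W, 2)) (Function('I')(W) = Add(Pow(W, 2), W) = Add(W, Pow(W, 2)))
X = Pow(11, Rational(1, 2)) ≈ 3.3166
Function('Z')(t) = Mul(12, Pow(t, 2)) (Function('Z')(t) = Mul(Mul(3, Add(1, 3)), Pow(t, 2)) = Mul(Mul(3, 4), Pow(t, 2)) = Mul(12, Pow(t, 2)))
Function('U')(A, M) = Mul(132, A) (Function('U')(A, M) = Mul(Mul(12, Pow(Pow(11, Rational(1, 2)), 2)), A) = Mul(Mul(12, 11), A) = Mul(132, A))
Mul(-1, Function('U')(45, 277)) = Mul(-1, Mul(132, 45)) = Mul(-1, 5940) = -5940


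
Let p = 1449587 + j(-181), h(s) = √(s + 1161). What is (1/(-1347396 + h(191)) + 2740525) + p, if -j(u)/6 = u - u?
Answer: 1901761921815628143/453868994866 - 13*√2/907737989732 ≈ 4.1901e+6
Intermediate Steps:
h(s) = √(1161 + s)
j(u) = 0 (j(u) = -6*(u - u) = -6*0 = 0)
p = 1449587 (p = 1449587 + 0 = 1449587)
(1/(-1347396 + h(191)) + 2740525) + p = (1/(-1347396 + √(1161 + 191)) + 2740525) + 1449587 = (1/(-1347396 + √1352) + 2740525) + 1449587 = (1/(-1347396 + 26*√2) + 2740525) + 1449587 = (2740525 + 1/(-1347396 + 26*√2)) + 1449587 = 4190112 + 1/(-1347396 + 26*√2)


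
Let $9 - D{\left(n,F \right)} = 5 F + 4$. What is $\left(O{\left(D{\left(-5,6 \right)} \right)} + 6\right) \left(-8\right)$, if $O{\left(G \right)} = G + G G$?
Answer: $-4848$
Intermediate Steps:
$D{\left(n,F \right)} = 5 - 5 F$ ($D{\left(n,F \right)} = 9 - \left(5 F + 4\right) = 9 - \left(4 + 5 F\right) = 5 - 5 F$)
$O{\left(G \right)} = G + G^{2}$
$\left(O{\left(D{\left(-5,6 \right)} \right)} + 6\right) \left(-8\right) = \left(\left(5 - 30\right) \left(1 + \left(5 - 30\right)\right) + 6\right) \left(-8\right) = \left(- 25 \left(1 - 25\right) + 6\right) \left(-8\right) = \left(\left(-25\right) \left(-24\right) + 6\right) \left(-8\right) = \left(600 + 6\right) \left(-8\right) = 606 \left(-8\right) = -4848$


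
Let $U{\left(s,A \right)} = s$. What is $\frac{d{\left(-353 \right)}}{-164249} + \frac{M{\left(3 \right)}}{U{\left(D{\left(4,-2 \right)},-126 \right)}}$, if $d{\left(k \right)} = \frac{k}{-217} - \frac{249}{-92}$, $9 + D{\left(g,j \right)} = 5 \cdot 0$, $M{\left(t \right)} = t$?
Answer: $- \frac{3279326563}{9837201108} \approx -0.33336$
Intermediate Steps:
$D{\left(g,j \right)} = -9$ ($D{\left(g,j \right)} = -9 + 5 \cdot 0 = -9 + 0 = -9$)
$d{\left(k \right)} = \frac{249}{92} - \frac{k}{217}$ ($d{\left(k \right)} = k \left(- \frac{1}{217}\right) - - \frac{249}{92} = - \frac{k}{217} + \frac{249}{92} = \frac{249}{92} - \frac{k}{217}$)
$\frac{d{\left(-353 \right)}}{-164249} + \frac{M{\left(3 \right)}}{U{\left(D{\left(4,-2 \right)},-126 \right)}} = \frac{\frac{249}{92} - - \frac{353}{217}}{-164249} + \frac{3}{-9} = \left(\frac{249}{92} + \frac{353}{217}\right) \left(- \frac{1}{164249}\right) + 3 \left(- \frac{1}{9}\right) = \frac{86509}{19964} \left(- \frac{1}{164249}\right) - \frac{1}{3} = - \frac{86509}{3279067036} - \frac{1}{3} = - \frac{3279326563}{9837201108}$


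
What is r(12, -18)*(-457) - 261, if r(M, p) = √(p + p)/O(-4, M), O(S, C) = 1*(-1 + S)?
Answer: -261 + 2742*I/5 ≈ -261.0 + 548.4*I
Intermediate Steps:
O(S, C) = -1 + S
r(M, p) = -√2*√p/5 (r(M, p) = √(p + p)/(-1 - 4) = √(2*p)/(-5) = (√2*√p)*(-⅕) = -√2*√p/5)
r(12, -18)*(-457) - 261 = -√2*√(-18)/5*(-457) - 261 = -√2*3*I*√2/5*(-457) - 261 = -6*I/5*(-457) - 261 = 2742*I/5 - 261 = -261 + 2742*I/5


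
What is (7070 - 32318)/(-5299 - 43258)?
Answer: 25248/48557 ≈ 0.51997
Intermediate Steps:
(7070 - 32318)/(-5299 - 43258) = -25248/(-48557) = -25248*(-1/48557) = 25248/48557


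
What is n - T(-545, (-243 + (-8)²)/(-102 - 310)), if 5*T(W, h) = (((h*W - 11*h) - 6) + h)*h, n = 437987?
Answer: 371746551883/848720 ≈ 4.3801e+5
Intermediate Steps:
T(W, h) = h*(-6 - 10*h + W*h)/5 (T(W, h) = ((((h*W - 11*h) - 6) + h)*h)/5 = ((((W*h - 11*h) - 6) + h)*h)/5 = ((((-11*h + W*h) - 6) + h)*h)/5 = (((-6 - 11*h + W*h) + h)*h)/5 = ((-6 - 10*h + W*h)*h)/5 = (h*(-6 - 10*h + W*h))/5 = h*(-6 - 10*h + W*h)/5)
n - T(-545, (-243 + (-8)²)/(-102 - 310)) = 437987 - (-243 + (-8)²)/(-102 - 310)*(-6 - 10*(-243 + (-8)²)/(-102 - 310) - 545*(-243 + (-8)²)/(-102 - 310))/5 = 437987 - (-243 + 64)/(-412)*(-6 - 10*(-243 + 64)/(-412) - 545*(-243 + 64)/(-412))/5 = 437987 - (-179*(-1/412))*(-6 - (-1790)*(-1)/412 - (-97555)*(-1)/412)/5 = 437987 - 179*(-6 - 10*179/412 - 545*179/412)/(5*412) = 437987 - 179*(-6 - 895/206 - 97555/412)/(5*412) = 437987 - 179*(-101817)/(5*412*412) = 437987 - 1*(-18225243/848720) = 437987 + 18225243/848720 = 371746551883/848720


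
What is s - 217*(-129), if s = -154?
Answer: 27839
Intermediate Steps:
s - 217*(-129) = -154 - 217*(-129) = -154 + 27993 = 27839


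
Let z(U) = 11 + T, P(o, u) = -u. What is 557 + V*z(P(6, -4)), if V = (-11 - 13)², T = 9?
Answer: 12077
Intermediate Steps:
z(U) = 20 (z(U) = 11 + 9 = 20)
V = 576 (V = (-24)² = 576)
557 + V*z(P(6, -4)) = 557 + 576*20 = 557 + 11520 = 12077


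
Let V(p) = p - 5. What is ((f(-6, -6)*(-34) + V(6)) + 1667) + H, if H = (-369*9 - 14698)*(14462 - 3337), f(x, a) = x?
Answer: -200459503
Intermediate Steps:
V(p) = -5 + p
H = -200461375 (H = (-3321 - 14698)*11125 = -18019*11125 = -200461375)
((f(-6, -6)*(-34) + V(6)) + 1667) + H = ((-6*(-34) + (-5 + 6)) + 1667) - 200461375 = ((204 + 1) + 1667) - 200461375 = (205 + 1667) - 200461375 = 1872 - 200461375 = -200459503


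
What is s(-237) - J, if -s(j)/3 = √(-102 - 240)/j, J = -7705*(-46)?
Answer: -354430 + 3*I*√38/79 ≈ -3.5443e+5 + 0.23409*I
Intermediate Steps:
J = 354430
s(j) = -9*I*√38/j (s(j) = -3*√(-102 - 240)/j = -3*√(-342)/j = -3*3*I*√38/j = -9*I*√38/j)
s(-237) - J = -9*I*√38/(-237) - 1*354430 = -9*I*√38*(-1/237) - 354430 = 3*I*√38/79 - 354430 = -354430 + 3*I*√38/79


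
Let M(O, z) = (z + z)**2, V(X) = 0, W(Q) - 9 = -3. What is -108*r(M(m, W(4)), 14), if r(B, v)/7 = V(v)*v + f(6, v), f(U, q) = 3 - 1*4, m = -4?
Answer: 756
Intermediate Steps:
W(Q) = 6 (W(Q) = 9 - 3 = 6)
f(U, q) = -1 (f(U, q) = 3 - 4 = -1)
M(O, z) = 4*z**2 (M(O, z) = (2*z)**2 = 4*z**2)
r(B, v) = -7 (r(B, v) = 7*(0*v - 1) = 7*(0 - 1) = 7*(-1) = -7)
-108*r(M(m, W(4)), 14) = -108*(-7) = 756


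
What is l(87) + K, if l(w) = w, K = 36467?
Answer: 36554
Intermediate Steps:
l(87) + K = 87 + 36467 = 36554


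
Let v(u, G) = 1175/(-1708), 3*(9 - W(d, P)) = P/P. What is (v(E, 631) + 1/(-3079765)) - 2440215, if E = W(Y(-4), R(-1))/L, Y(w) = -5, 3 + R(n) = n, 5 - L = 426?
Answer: -12836116802828883/5260238620 ≈ -2.4402e+6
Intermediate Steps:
L = -421 (L = 5 - 1*426 = 5 - 426 = -421)
R(n) = -3 + n
W(d, P) = 26/3 (W(d, P) = 9 - P/(3*P) = 9 - 1/3*1 = 9 - 1/3 = 26/3)
E = -26/1263 (E = (26/3)/(-421) = (26/3)*(-1/421) = -26/1263 ≈ -0.020586)
v(u, G) = -1175/1708 (v(u, G) = 1175*(-1/1708) = -1175/1708)
(v(E, 631) + 1/(-3079765)) - 2440215 = (-1175/1708 + 1/(-3079765)) - 2440215 = (-1175/1708 - 1/3079765) - 2440215 = -3618725583/5260238620 - 2440215 = -12836116802828883/5260238620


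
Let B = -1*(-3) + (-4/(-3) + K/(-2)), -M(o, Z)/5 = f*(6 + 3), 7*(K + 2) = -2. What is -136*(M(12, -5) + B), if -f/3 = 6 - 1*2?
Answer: -1557880/21 ≈ -74185.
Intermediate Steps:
K = -16/7 (K = -2 + (1/7)*(-2) = -2 - 2/7 = -16/7 ≈ -2.2857)
f = -12 (f = -3*(6 - 1*2) = -3*(6 - 2) = -3*4 = -12)
M(o, Z) = 540 (M(o, Z) = -(-60)*(6 + 3) = -(-60)*9 = -5*(-108) = 540)
B = 115/21 (B = -1*(-3) + (-4/(-3) - 16/7/(-2)) = 3 + (-4*(-1/3) - 16/7*(-1/2)) = 3 + (4/3 + 8/7) = 3 + 52/21 = 115/21 ≈ 5.4762)
-136*(M(12, -5) + B) = -136*(540 + 115/21) = -136*11455/21 = -1557880/21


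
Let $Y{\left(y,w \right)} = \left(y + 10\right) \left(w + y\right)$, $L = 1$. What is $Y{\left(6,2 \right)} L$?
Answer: $128$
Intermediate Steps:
$Y{\left(y,w \right)} = \left(10 + y\right) \left(w + y\right)$
$Y{\left(6,2 \right)} L = \left(6^{2} + 10 \cdot 2 + 10 \cdot 6 + 2 \cdot 6\right) 1 = \left(36 + 20 + 60 + 12\right) 1 = 128 \cdot 1 = 128$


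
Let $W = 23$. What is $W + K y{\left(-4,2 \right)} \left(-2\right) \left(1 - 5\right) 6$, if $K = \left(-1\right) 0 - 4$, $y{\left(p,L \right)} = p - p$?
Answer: $23$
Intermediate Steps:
$y{\left(p,L \right)} = 0$
$K = -4$ ($K = 0 - 4 = -4$)
$W + K y{\left(-4,2 \right)} \left(-2\right) \left(1 - 5\right) 6 = 23 + \left(-4\right) 0 \left(-2\right) \left(1 - 5\right) 6 = 23 + 0 \left(-2\right) \left(\left(-4\right) 6\right) = 23 + 0 \left(-24\right) = 23 + 0 = 23$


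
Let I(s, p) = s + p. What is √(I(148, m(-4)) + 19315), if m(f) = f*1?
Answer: √19459 ≈ 139.50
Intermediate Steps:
m(f) = f
I(s, p) = p + s
√(I(148, m(-4)) + 19315) = √((-4 + 148) + 19315) = √(144 + 19315) = √19459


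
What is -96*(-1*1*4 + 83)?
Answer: -7584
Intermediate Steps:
-96*(-1*1*4 + 83) = -96*(-1*4 + 83) = -96*(-4 + 83) = -96*79 = -7584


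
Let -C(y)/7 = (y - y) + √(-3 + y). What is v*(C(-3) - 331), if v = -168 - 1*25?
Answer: 63883 + 1351*I*√6 ≈ 63883.0 + 3309.3*I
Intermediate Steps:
v = -193 (v = -168 - 25 = -193)
C(y) = -7*√(-3 + y) (C(y) = -7*((y - y) + √(-3 + y)) = -7*(0 + √(-3 + y)) = -7*√(-3 + y))
v*(C(-3) - 331) = -193*(-7*√(-3 - 3) - 331) = -193*(-7*I*√6 - 331) = -193*(-331 - 7*I*√6) = 63883 + 1351*I*√6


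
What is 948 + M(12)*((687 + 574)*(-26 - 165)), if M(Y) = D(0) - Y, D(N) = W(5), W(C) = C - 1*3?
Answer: 2409458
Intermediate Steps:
W(C) = -3 + C (W(C) = C - 3 = -3 + C)
D(N) = 2 (D(N) = -3 + 5 = 2)
M(Y) = 2 - Y
948 + M(12)*((687 + 574)*(-26 - 165)) = 948 + (2 - 1*12)*((687 + 574)*(-26 - 165)) = 948 + (2 - 12)*(1261*(-191)) = 948 - 10*(-240851) = 948 + 2408510 = 2409458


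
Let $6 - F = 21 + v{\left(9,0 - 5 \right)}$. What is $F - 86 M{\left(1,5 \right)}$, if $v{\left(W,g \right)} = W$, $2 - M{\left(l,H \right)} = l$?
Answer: $-110$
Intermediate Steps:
$M{\left(l,H \right)} = 2 - l$
$F = -24$ ($F = 6 - \left(21 + 9\right) = 6 - 30 = -24$)
$F - 86 M{\left(1,5 \right)} = -24 - 86 \left(2 - 1\right) = -24 - 86 = -110$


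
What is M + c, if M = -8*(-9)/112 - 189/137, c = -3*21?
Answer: -122247/1918 ≈ -63.737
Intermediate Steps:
c = -63
M = -1413/1918 (M = 72*(1/112) - 189*1/137 = 9/14 - 189/137 = -1413/1918 ≈ -0.73670)
M + c = -1413/1918 - 63 = -122247/1918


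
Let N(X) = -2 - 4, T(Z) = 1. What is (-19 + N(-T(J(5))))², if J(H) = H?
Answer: 625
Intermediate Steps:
N(X) = -6
(-19 + N(-T(J(5))))² = (-19 - 6)² = (-25)² = 625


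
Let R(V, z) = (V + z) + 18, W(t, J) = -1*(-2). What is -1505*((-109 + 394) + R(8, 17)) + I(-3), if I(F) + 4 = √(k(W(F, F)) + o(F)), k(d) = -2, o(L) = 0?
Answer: -493644 + I*√2 ≈ -4.9364e+5 + 1.4142*I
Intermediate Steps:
W(t, J) = 2
R(V, z) = 18 + V + z
I(F) = -4 + I*√2 (I(F) = -4 + √(-2 + 0) = -4 + √(-2) = -4 + I*√2)
-1505*((-109 + 394) + R(8, 17)) + I(-3) = -1505*((-109 + 394) + (18 + 8 + 17)) + (-4 + I*√2) = -1505*(285 + 43) + (-4 + I*√2) = -1505*328 + (-4 + I*√2) = -493640 + (-4 + I*√2) = -493644 + I*√2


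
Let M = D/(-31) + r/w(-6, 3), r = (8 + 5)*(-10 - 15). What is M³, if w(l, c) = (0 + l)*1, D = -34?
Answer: 1086056947639/6434856 ≈ 1.6878e+5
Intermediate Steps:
w(l, c) = l (w(l, c) = l*1 = l)
r = -325 (r = 13*(-25) = -325)
M = 10279/186 (M = -34/(-31) - 325/(-6) = -34*(-1/31) - 325*(-⅙) = 34/31 + 325/6 = 10279/186 ≈ 55.263)
M³ = (10279/186)³ = 1086056947639/6434856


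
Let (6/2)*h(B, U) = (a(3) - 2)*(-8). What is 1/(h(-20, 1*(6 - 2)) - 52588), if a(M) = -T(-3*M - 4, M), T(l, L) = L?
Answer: -3/157724 ≈ -1.9021e-5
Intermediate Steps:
a(M) = -M
h(B, U) = 40/3 (h(B, U) = ((-1*3 - 2)*(-8))/3 = ((-3 - 2)*(-8))/3 = (-5*(-8))/3 = (⅓)*40 = 40/3)
1/(h(-20, 1*(6 - 2)) - 52588) = 1/(40/3 - 52588) = 1/(-157724/3) = -3/157724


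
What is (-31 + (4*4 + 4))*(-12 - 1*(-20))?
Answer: -88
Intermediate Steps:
(-31 + (4*4 + 4))*(-12 - 1*(-20)) = (-31 + (16 + 4))*(-12 + 20) = (-31 + 20)*8 = -11*8 = -88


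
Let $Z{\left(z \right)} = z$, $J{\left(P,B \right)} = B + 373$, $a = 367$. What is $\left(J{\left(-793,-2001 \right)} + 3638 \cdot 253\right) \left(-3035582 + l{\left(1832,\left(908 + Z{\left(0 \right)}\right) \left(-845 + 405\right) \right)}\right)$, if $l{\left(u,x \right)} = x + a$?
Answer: $-3155786431710$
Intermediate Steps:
$J{\left(P,B \right)} = 373 + B$
$l{\left(u,x \right)} = 367 + x$ ($l{\left(u,x \right)} = x + 367 = 367 + x$)
$\left(J{\left(-793,-2001 \right)} + 3638 \cdot 253\right) \left(-3035582 + l{\left(1832,\left(908 + Z{\left(0 \right)}\right) \left(-845 + 405\right) \right)}\right) = \left(\left(373 - 2001\right) + 3638 \cdot 253\right) \left(-3035582 + \left(367 + \left(908 + 0\right) \left(-845 + 405\right)\right)\right) = \left(-1628 + 920414\right) \left(-3035582 + \left(367 + 908 \left(-440\right)\right)\right) = 918786 \left(-3035582 + \left(367 - 399520\right)\right) = 918786 \left(-3035582 - 399153\right) = 918786 \left(-3434735\right) = -3155786431710$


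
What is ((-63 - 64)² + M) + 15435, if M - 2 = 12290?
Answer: 43856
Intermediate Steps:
M = 12292 (M = 2 + 12290 = 12292)
((-63 - 64)² + M) + 15435 = ((-63 - 64)² + 12292) + 15435 = ((-127)² + 12292) + 15435 = (16129 + 12292) + 15435 = 28421 + 15435 = 43856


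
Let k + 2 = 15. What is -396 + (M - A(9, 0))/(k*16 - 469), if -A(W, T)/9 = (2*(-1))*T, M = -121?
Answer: -103235/261 ≈ -395.54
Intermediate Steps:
k = 13 (k = -2 + 15 = 13)
A(W, T) = 18*T (A(W, T) = -9*2*(-1)*T = -(-18)*T = 18*T)
-396 + (M - A(9, 0))/(k*16 - 469) = -396 + (-121 - 18*0)/(13*16 - 469) = -396 + (-121 - 1*0)/(208 - 469) = -396 + (-121 + 0)/(-261) = -396 - 121*(-1/261) = -396 + 121/261 = -103235/261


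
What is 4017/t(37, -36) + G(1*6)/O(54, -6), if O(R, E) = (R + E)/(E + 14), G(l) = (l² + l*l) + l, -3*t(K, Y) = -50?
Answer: 12701/50 ≈ 254.02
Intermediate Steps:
t(K, Y) = 50/3 (t(K, Y) = -⅓*(-50) = 50/3)
G(l) = l + 2*l² (G(l) = (l² + l²) + l = 2*l² + l = l + 2*l²)
O(R, E) = (E + R)/(14 + E)
4017/t(37, -36) + G(1*6)/O(54, -6) = 4017/(50/3) + ((1*6)*(1 + 2*(1*6)))/(((-6 + 54)/(14 - 6))) = 4017*(3/50) + (6*(1 + 2*6))/((48/8)) = 12051/50 + (6*(1 + 12))/(((⅛)*48)) = 12051/50 + (6*13)/6 = 12051/50 + 78*(⅙) = 12051/50 + 13 = 12701/50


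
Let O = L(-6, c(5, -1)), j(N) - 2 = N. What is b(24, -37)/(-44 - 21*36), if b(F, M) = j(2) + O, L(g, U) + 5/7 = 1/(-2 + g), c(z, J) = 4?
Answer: -177/44800 ≈ -0.0039509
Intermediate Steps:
j(N) = 2 + N
L(g, U) = -5/7 + 1/(-2 + g)
O = -47/56 (O = (17 - 5*(-6))/(7*(-2 - 6)) = (⅐)*(17 + 30)/(-8) = (⅐)*(-⅛)*47 = -47/56 ≈ -0.83929)
b(F, M) = 177/56 (b(F, M) = (2 + 2) - 47/56 = 4 - 47/56 = 177/56)
b(24, -37)/(-44 - 21*36) = 177/(56*(-44 - 21*36)) = 177/(56*(-44 - 756)) = (177/56)/(-800) = (177/56)*(-1/800) = -177/44800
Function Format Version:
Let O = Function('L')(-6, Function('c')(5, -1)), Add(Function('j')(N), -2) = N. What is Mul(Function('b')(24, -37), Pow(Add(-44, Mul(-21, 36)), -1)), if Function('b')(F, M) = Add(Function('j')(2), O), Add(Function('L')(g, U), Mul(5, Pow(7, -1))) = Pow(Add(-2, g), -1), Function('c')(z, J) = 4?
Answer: Rational(-177, 44800) ≈ -0.0039509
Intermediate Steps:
Function('j')(N) = Add(2, N)
Function('L')(g, U) = Add(Rational(-5, 7), Pow(Add(-2, g), -1))
O = Rational(-47, 56) (O = Mul(Rational(1, 7), Pow(Add(-2, -6), -1), Add(17, Mul(-5, -6))) = Mul(Rational(1, 7), Pow(-8, -1), Add(17, 30)) = Mul(Rational(1, 7), Rational(-1, 8), 47) = Rational(-47, 56) ≈ -0.83929)
Function('b')(F, M) = Rational(177, 56) (Function('b')(F, M) = Add(Add(2, 2), Rational(-47, 56)) = Add(4, Rational(-47, 56)) = Rational(177, 56))
Mul(Function('b')(24, -37), Pow(Add(-44, Mul(-21, 36)), -1)) = Mul(Rational(177, 56), Pow(Add(-44, Mul(-21, 36)), -1)) = Mul(Rational(177, 56), Pow(Add(-44, -756), -1)) = Mul(Rational(177, 56), Pow(-800, -1)) = Mul(Rational(177, 56), Rational(-1, 800)) = Rational(-177, 44800)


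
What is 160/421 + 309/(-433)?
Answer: -60809/182293 ≈ -0.33358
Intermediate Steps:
160/421 + 309/(-433) = 160*(1/421) + 309*(-1/433) = 160/421 - 309/433 = -60809/182293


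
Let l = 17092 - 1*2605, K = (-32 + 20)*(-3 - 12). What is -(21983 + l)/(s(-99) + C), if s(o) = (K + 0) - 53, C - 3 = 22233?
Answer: -36470/22363 ≈ -1.6308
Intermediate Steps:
C = 22236 (C = 3 + 22233 = 22236)
K = 180 (K = -12*(-15) = 180)
l = 14487 (l = 17092 - 2605 = 14487)
s(o) = 127 (s(o) = (180 + 0) - 53 = 180 - 53 = 127)
-(21983 + l)/(s(-99) + C) = -(21983 + 14487)/(127 + 22236) = -36470/22363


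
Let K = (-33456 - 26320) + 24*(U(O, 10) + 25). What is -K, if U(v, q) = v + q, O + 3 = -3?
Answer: 59080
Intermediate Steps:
O = -6 (O = -3 - 3 = -6)
U(v, q) = q + v
K = -59080 (K = (-33456 - 26320) + 24*((10 - 6) + 25) = -59776 + 24*(4 + 25) = -59776 + 24*29 = -59776 + 696 = -59080)
-K = -1*(-59080) = 59080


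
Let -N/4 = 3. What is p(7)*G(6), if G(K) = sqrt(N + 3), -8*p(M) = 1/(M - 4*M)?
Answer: I/56 ≈ 0.017857*I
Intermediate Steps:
N = -12 (N = -4*3 = -12)
p(M) = 1/(24*M) (p(M) = -1/(8*(M - 4*M)) = -(-1/(3*M))/8 = -(-1)/(24*M) = 1/(24*M))
G(K) = 3*I (G(K) = sqrt(-12 + 3) = sqrt(-9) = 3*I)
p(7)*G(6) = ((1/24)/7)*(3*I) = ((1/24)*(1/7))*(3*I) = (3*I)/168 = I/56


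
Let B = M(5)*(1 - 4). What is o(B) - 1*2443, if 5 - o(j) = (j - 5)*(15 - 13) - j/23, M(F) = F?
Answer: -55169/23 ≈ -2398.7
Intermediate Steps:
B = -15 (B = 5*(1 - 4) = 5*(-3) = -15)
o(j) = 15 - 45*j/23 (o(j) = 5 - ((j - 5)*(15 - 13) - j/23) = 5 - ((-5 + j)*2 - j/23) = 5 - ((-10 + 2*j) - j/23) = 5 - (-10 + 45*j/23) = 5 + (10 - 45*j/23) = 15 - 45*j/23)
o(B) - 1*2443 = (15 - 45/23*(-15)) - 1*2443 = (15 + 675/23) - 2443 = 1020/23 - 2443 = -55169/23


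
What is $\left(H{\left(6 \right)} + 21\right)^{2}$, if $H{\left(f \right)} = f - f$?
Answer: $441$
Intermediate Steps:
$H{\left(f \right)} = 0$
$\left(H{\left(6 \right)} + 21\right)^{2} = \left(0 + 21\right)^{2} = 21^{2} = 441$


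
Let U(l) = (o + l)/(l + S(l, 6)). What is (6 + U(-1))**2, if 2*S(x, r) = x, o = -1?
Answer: 484/9 ≈ 53.778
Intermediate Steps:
S(x, r) = x/2
U(l) = 2*(-1 + l)/(3*l) (U(l) = (-1 + l)/(l + l/2) = (-1 + l)/((3*l/2)) = (-1 + l)*(2/(3*l)) = 2*(-1 + l)/(3*l))
(6 + U(-1))**2 = (6 + (2/3)*(-1 - 1)/(-1))**2 = (6 + (2/3)*(-1)*(-2))**2 = (6 + 4/3)**2 = (22/3)**2 = 484/9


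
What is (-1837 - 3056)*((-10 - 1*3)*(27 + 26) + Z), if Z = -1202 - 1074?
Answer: 14507745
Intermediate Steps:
Z = -2276
(-1837 - 3056)*((-10 - 1*3)*(27 + 26) + Z) = (-1837 - 3056)*((-10 - 1*3)*(27 + 26) - 2276) = -4893*((-10 - 3)*53 - 2276) = -4893*(-13*53 - 2276) = -4893*(-689 - 2276) = -4893*(-2965) = 14507745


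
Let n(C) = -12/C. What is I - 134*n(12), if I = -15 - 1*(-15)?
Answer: 134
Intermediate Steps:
I = 0 (I = -15 + 15 = 0)
I - 134*n(12) = 0 - (-1608)/12 = 0 - 134*(-1) = 0 + 134 = 134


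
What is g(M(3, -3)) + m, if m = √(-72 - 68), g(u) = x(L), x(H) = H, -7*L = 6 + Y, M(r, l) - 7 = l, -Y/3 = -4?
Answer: -18/7 + 2*I*√35 ≈ -2.5714 + 11.832*I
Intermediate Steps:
Y = 12 (Y = -3*(-4) = 12)
M(r, l) = 7 + l
L = -18/7 (L = -(6 + 12)/7 = -⅐*18 = -18/7 ≈ -2.5714)
g(u) = -18/7
m = 2*I*√35 (m = √(-140) = 2*I*√35 ≈ 11.832*I)
g(M(3, -3)) + m = -18/7 + 2*I*√35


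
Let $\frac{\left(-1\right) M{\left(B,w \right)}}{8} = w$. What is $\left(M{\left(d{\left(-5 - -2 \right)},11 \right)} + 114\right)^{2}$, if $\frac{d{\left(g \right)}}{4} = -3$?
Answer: $676$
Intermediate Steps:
$d{\left(g \right)} = -12$ ($d{\left(g \right)} = 4 \left(-3\right) = -12$)
$M{\left(B,w \right)} = - 8 w$
$\left(M{\left(d{\left(-5 - -2 \right)},11 \right)} + 114\right)^{2} = \left(\left(-8\right) 11 + 114\right)^{2} = \left(-88 + 114\right)^{2} = 26^{2} = 676$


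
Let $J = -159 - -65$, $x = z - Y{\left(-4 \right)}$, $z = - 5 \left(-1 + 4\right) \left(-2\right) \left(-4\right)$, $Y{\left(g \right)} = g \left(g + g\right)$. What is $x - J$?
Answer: $-58$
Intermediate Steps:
$Y{\left(g \right)} = 2 g^{2}$ ($Y{\left(g \right)} = g 2 g = 2 g^{2}$)
$z = -120$ ($z = \left(-5\right) 3 \left(-2\right) \left(-4\right) = \left(-15\right) \left(-2\right) \left(-4\right) = 30 \left(-4\right) = -120$)
$x = -152$ ($x = -120 - 2 \left(-4\right)^{2} = -120 - 2 \cdot 16 = -120 - 32 = -152$)
$J = -94$ ($J = -159 + 65 = -94$)
$x - J = -152 - -94 = -152 + 94 = -58$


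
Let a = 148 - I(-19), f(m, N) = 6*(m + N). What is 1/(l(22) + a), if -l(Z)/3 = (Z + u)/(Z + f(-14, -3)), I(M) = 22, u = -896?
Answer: 40/3729 ≈ 0.010727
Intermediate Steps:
f(m, N) = 6*N + 6*m (f(m, N) = 6*(N + m) = 6*N + 6*m)
l(Z) = -3*(-896 + Z)/(-102 + Z) (l(Z) = -3*(Z - 896)/(Z + (6*(-3) + 6*(-14))) = -3*(-896 + Z)/(Z + (-18 - 84)) = -3*(-896 + Z)/(Z - 102) = -3*(-896 + Z)/(-102 + Z))
a = 126 (a = 148 - 1*22 = 148 - 22 = 126)
1/(l(22) + a) = 1/(3*(896 - 1*22)/(-102 + 22) + 126) = 1/(3*(896 - 22)/(-80) + 126) = 1/(3*(-1/80)*874 + 126) = 1/(-1311/40 + 126) = 1/(3729/40) = 40/3729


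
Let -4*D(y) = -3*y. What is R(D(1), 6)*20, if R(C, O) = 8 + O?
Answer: 280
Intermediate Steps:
D(y) = 3*y/4 (D(y) = -(-3)*y/4 = 3*y/4)
R(D(1), 6)*20 = (8 + 6)*20 = 14*20 = 280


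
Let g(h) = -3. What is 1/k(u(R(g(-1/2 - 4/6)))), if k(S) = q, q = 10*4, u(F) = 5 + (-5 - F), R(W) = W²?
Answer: 1/40 ≈ 0.025000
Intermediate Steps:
u(F) = -F
q = 40
k(S) = 40
1/k(u(R(g(-1/2 - 4/6)))) = 1/40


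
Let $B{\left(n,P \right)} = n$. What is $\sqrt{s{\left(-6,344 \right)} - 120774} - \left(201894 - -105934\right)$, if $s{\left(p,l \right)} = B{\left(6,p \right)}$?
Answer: $-307828 + 8 i \sqrt{1887} \approx -3.0783 \cdot 10^{5} + 347.52 i$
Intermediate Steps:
$s{\left(p,l \right)} = 6$
$\sqrt{s{\left(-6,344 \right)} - 120774} - \left(201894 - -105934\right) = \sqrt{6 - 120774} - \left(201894 - -105934\right) = \sqrt{-120768} - \left(201894 + 105934\right) = 8 i \sqrt{1887} - 307828 = -307828 + 8 i \sqrt{1887}$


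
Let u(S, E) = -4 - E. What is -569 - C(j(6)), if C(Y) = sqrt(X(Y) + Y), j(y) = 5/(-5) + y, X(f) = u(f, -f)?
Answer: -569 - sqrt(6) ≈ -571.45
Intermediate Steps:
X(f) = -4 + f (X(f) = -4 - (-1)*f = -4 + f)
j(y) = -1 + y (j(y) = 5*(-1/5) + y = -1 + y)
C(Y) = sqrt(-4 + 2*Y) (C(Y) = sqrt((-4 + Y) + Y) = sqrt(-4 + 2*Y))
-569 - C(j(6)) = -569 - sqrt(-4 + 2*(-1 + 6)) = -569 - sqrt(-4 + 2*5) = -569 - sqrt(-4 + 10) = -569 - sqrt(6)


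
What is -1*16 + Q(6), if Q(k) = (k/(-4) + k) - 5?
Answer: -33/2 ≈ -16.500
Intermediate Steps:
Q(k) = -5 + 3*k/4 (Q(k) = (k*(-¼) + k) - 5 = (-k/4 + k) - 5 = 3*k/4 - 5 = -5 + 3*k/4)
-1*16 + Q(6) = -1*16 + (-5 + (¾)*6) = -16 + (-5 + 9/2) = -16 - ½ = -33/2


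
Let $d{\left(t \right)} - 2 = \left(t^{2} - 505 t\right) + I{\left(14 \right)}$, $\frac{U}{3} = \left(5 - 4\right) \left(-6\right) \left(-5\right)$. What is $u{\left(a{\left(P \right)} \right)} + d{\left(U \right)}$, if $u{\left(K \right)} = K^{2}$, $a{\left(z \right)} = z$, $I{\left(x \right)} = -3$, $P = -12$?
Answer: $-37207$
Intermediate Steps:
$U = 90$ ($U = 3 \left(5 - 4\right) \left(-6\right) \left(-5\right) = 3 \cdot 1 \left(-6\right) \left(-5\right) = 3 \left(\left(-6\right) \left(-5\right)\right) = 3 \cdot 30 = 90$)
$d{\left(t \right)} = -1 + t^{2} - 505 t$ ($d{\left(t \right)} = 2 - \left(3 - t^{2} + 505 t\right) = -1 + t^{2} - 505 t$)
$u{\left(a{\left(P \right)} \right)} + d{\left(U \right)} = \left(-12\right)^{2} - \left(45451 - 8100\right) = 144 - 37351 = -37207$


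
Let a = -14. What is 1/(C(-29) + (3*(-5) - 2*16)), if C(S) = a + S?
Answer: -1/90 ≈ -0.011111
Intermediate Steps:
C(S) = -14 + S
1/(C(-29) + (3*(-5) - 2*16)) = 1/((-14 - 29) + (3*(-5) - 2*16)) = 1/(-43 + (-15 - 32)) = 1/(-43 - 47) = 1/(-90) = -1/90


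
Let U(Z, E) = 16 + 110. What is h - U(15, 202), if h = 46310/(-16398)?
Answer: -1056229/8199 ≈ -128.82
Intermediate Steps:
U(Z, E) = 126
h = -23155/8199 (h = 46310*(-1/16398) = -23155/8199 ≈ -2.8241)
h - U(15, 202) = -23155/8199 - 1*126 = -23155/8199 - 126 = -1056229/8199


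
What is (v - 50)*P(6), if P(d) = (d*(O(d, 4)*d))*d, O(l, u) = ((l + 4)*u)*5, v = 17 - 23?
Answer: -2419200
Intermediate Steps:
v = -6
O(l, u) = 5*u*(4 + l) (O(l, u) = ((4 + l)*u)*5 = (u*(4 + l))*5 = 5*u*(4 + l))
P(d) = d³*(80 + 20*d) (P(d) = (d*((5*4*(4 + d))*d))*d = (d*((80 + 20*d)*d))*d = (d*(d*(80 + 20*d)))*d = (d²*(80 + 20*d))*d = d³*(80 + 20*d))
(v - 50)*P(6) = (-6 - 50)*(20*6³*(4 + 6)) = -1120*216*10 = -56*43200 = -2419200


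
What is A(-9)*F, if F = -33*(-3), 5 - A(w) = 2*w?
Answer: 2277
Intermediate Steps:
A(w) = 5 - 2*w
F = 99
A(-9)*F = (5 - 2*(-9))*99 = (5 + 18)*99 = 23*99 = 2277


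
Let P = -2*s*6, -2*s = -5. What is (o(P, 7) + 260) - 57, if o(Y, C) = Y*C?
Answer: -7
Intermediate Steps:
s = 5/2 (s = -½*(-5) = 5/2 ≈ 2.5000)
P = -30 (P = -2*5/2*6 = -5*6 = -30)
o(Y, C) = C*Y
(o(P, 7) + 260) - 57 = (7*(-30) + 260) - 57 = (-210 + 260) - 57 = 50 - 57 = -7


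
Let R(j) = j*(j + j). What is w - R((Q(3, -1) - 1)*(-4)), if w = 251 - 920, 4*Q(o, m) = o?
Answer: -671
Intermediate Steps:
Q(o, m) = o/4
R(j) = 2*j² (R(j) = j*(2*j) = 2*j²)
w = -669
w - R((Q(3, -1) - 1)*(-4)) = -669 - 2*(((¼)*3 - 1)*(-4))² = -669 - 2*((¾ - 1)*(-4))² = -669 - 2*(-¼*(-4))² = -669 - 2*1² = -669 - 2 = -671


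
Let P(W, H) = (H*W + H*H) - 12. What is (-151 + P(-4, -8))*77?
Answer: -5159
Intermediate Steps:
P(W, H) = -12 + H² + H*W (P(W, H) = (H*W + H²) - 12 = (H² + H*W) - 12 = -12 + H² + H*W)
(-151 + P(-4, -8))*77 = (-151 + (-12 + (-8)² - 8*(-4)))*77 = (-151 + (-12 + 64 + 32))*77 = (-151 + 84)*77 = -67*77 = -5159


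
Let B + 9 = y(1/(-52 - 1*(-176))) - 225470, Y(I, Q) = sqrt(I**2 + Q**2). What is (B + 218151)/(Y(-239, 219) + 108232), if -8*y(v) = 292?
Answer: -398537282/5857030371 + 14729*sqrt(105082)/23428121484 ≈ -0.067840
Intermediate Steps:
y(v) = -73/2 (y(v) = -1/8*292 = -73/2)
B = -451031/2 (B = -9 + (-73/2 - 225470) = -9 - 451013/2 = -451031/2 ≈ -2.2552e+5)
(B + 218151)/(Y(-239, 219) + 108232) = (-451031/2 + 218151)/(sqrt((-239)**2 + 219**2) + 108232) = -14729/(2*(sqrt(57121 + 47961) + 108232)) = -14729/(2*(sqrt(105082) + 108232)) = -14729/(2*(108232 + sqrt(105082)))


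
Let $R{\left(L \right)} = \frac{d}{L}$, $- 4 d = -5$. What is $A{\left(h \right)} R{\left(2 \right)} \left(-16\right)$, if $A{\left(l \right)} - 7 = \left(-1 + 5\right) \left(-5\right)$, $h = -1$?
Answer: $130$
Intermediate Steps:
$d = \frac{5}{4}$ ($d = \left(- \frac{1}{4}\right) \left(-5\right) = \frac{5}{4} \approx 1.25$)
$A{\left(l \right)} = -13$ ($A{\left(l \right)} = 7 + \left(-1 + 5\right) \left(-5\right) = 7 + 4 \left(-5\right) = 7 - 20 = -13$)
$R{\left(L \right)} = \frac{5}{4 L}$
$A{\left(h \right)} R{\left(2 \right)} \left(-16\right) = - 13 \frac{5}{4 \cdot 2} \left(-16\right) = - 13 \cdot \frac{5}{4} \cdot \frac{1}{2} \left(-16\right) = \left(-13\right) \frac{5}{8} \left(-16\right) = \left(- \frac{65}{8}\right) \left(-16\right) = 130$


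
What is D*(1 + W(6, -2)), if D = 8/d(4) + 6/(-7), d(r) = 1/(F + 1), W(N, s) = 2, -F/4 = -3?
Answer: 2166/7 ≈ 309.43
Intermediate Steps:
F = 12 (F = -4*(-3) = 12)
d(r) = 1/13 (d(r) = 1/(12 + 1) = 1/13)
D = 722/7 (D = 8/(1/13) + 6/(-7) = 8*13 + 6*(-⅐) = 104 - 6/7 = 722/7 ≈ 103.14)
D*(1 + W(6, -2)) = 722*(1 + 2)/7 = (722/7)*3 = 2166/7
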